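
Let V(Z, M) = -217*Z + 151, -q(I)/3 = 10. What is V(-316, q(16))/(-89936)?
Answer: -68723/89936 ≈ -0.76413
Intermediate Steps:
q(I) = -30 (q(I) = -3*10 = -30)
V(Z, M) = 151 - 217*Z
V(-316, q(16))/(-89936) = (151 - 217*(-316))/(-89936) = (151 + 68572)*(-1/89936) = 68723*(-1/89936) = -68723/89936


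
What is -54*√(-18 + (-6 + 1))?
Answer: -54*I*√23 ≈ -258.98*I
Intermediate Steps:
-54*√(-18 + (-6 + 1)) = -54*√(-18 - 5) = -54*I*√23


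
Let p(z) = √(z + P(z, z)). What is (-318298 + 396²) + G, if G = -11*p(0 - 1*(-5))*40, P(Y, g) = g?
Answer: -161482 - 440*√10 ≈ -1.6287e+5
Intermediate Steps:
p(z) = √2*√z (p(z) = √(z + z) = √(2*z) = √2*√z)
G = -440*√10 (G = -11*√2*√(0 - 1*(-5))*40 = -11*√2*√(0 + 5)*40 = -11*√2*√5*40 = -11*√10*40 = -440*√10 ≈ -1391.4)
(-318298 + 396²) + G = (-318298 + 396²) - 440*√10 = (-318298 + 156816) - 440*√10 = -161482 - 440*√10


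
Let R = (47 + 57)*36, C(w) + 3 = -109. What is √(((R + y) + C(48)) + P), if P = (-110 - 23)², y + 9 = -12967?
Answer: √8345 ≈ 91.351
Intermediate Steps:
y = -12976 (y = -9 - 12967 = -12976)
C(w) = -112 (C(w) = -3 - 109 = -112)
R = 3744 (R = 104*36 = 3744)
P = 17689 (P = (-133)² = 17689)
√(((R + y) + C(48)) + P) = √(((3744 - 12976) - 112) + 17689) = √((-9232 - 112) + 17689) = √(-9344 + 17689) = √8345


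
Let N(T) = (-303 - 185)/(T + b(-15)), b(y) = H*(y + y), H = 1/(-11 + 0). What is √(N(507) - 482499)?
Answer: I*√1685450033603/1869 ≈ 694.62*I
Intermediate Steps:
H = -1/11 (H = 1/(-11) = -1/11 ≈ -0.090909)
b(y) = -2*y/11 (b(y) = -(y + y)/11 = -2*y/11)
N(T) = -488/(30/11 + T) (N(T) = (-303 - 185)/(T - 2/11*(-15)) = -488/(T + 30/11) = -488/(30/11 + T))
√(N(507) - 482499) = √(-5368/(30 + 11*507) - 482499) = √(-5368/(30 + 5577) - 482499) = √(-5368/5607 - 482499) = √(-2705377261/5607) = I*√1685450033603/1869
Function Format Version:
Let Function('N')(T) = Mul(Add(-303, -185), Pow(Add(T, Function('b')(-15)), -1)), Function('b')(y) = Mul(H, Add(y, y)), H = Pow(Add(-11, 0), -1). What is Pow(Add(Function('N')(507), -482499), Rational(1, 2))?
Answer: Mul(Rational(1, 1869), I, Pow(1685450033603, Rational(1, 2))) ≈ Mul(694.62, I)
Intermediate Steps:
H = Rational(-1, 11) (H = Pow(-11, -1) = Rational(-1, 11) ≈ -0.090909)
Function('b')(y) = Mul(Rational(-2, 11), y) (Function('b')(y) = Mul(Rational(-1, 11), Add(y, y)) = Mul(Rational(-1, 11), Mul(2, y)) = Mul(Rational(-2, 11), y))
Function('N')(T) = Mul(-488, Pow(Add(Rational(30, 11), T), -1)) (Function('N')(T) = Mul(Add(-303, -185), Pow(Add(T, Mul(Rational(-2, 11), -15)), -1)) = Mul(-488, Pow(Add(T, Rational(30, 11)), -1)) = Mul(-488, Pow(Add(Rational(30, 11), T), -1)))
Pow(Add(Function('N')(507), -482499), Rational(1, 2)) = Pow(Add(Mul(-5368, Pow(Add(30, Mul(11, 507)), -1)), -482499), Rational(1, 2)) = Pow(Add(Mul(-5368, Pow(Add(30, 5577), -1)), -482499), Rational(1, 2)) = Pow(Add(Mul(-5368, Pow(5607, -1)), -482499), Rational(1, 2)) = Pow(Add(Mul(-5368, Rational(1, 5607)), -482499), Rational(1, 2)) = Pow(Add(Rational(-5368, 5607), -482499), Rational(1, 2)) = Pow(Rational(-2705377261, 5607), Rational(1, 2)) = Mul(Rational(1, 1869), I, Pow(1685450033603, Rational(1, 2)))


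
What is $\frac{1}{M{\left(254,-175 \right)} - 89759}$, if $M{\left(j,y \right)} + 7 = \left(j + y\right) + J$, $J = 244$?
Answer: $- \frac{1}{89443} \approx -1.118 \cdot 10^{-5}$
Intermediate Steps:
$M{\left(j,y \right)} = 237 + j + y$ ($M{\left(j,y \right)} = -7 + \left(\left(j + y\right) + 244\right) = -7 + \left(244 + j + y\right) = 237 + j + y$)
$\frac{1}{M{\left(254,-175 \right)} - 89759} = \frac{1}{\left(237 + 254 - 175\right) - 89759} = \frac{1}{316 - 89759} = \frac{1}{-89443} = - \frac{1}{89443}$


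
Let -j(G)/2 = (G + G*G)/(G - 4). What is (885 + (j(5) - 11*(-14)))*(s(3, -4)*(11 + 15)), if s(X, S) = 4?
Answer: 101816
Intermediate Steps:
j(G) = -2*(G + G²)/(-4 + G) (j(G) = -2*(G + G*G)/(G - 4) = -2*(G + G²)/(-4 + G))
(885 + (j(5) - 11*(-14)))*(s(3, -4)*(11 + 15)) = (885 + (-2*5*(1 + 5)/(-4 + 5) - 11*(-14)))*(4*(11 + 15)) = (885 + (-2*5*6/1 + 154))*(4*26) = (885 + (-2*5*1*6 + 154))*104 = (885 + (-60 + 154))*104 = (885 + 94)*104 = 979*104 = 101816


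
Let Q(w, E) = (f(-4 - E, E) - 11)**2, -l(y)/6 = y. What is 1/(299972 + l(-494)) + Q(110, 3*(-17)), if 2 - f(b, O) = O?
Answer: 534379105/302936 ≈ 1764.0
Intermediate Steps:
l(y) = -6*y
f(b, O) = 2 - O
Q(w, E) = (-9 - E)**2 (Q(w, E) = ((2 - E) - 11)**2 = (-9 - E)**2)
1/(299972 + l(-494)) + Q(110, 3*(-17)) = 1/(299972 - 6*(-494)) + (9 + 3*(-17))**2 = 1/(299972 + 2964) + (9 - 51)**2 = 1/302936 + (-42)**2 = 1/302936 + 1764 = 534379105/302936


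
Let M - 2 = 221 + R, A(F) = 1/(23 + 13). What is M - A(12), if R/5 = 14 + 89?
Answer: 26567/36 ≈ 737.97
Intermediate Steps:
R = 515 (R = 5*(14 + 89) = 5*103 = 515)
A(F) = 1/36
M = 738 (M = 2 + (221 + 515) = 2 + 736 = 738)
M - A(12) = 738 - 1*1/36 = 738 - 1/36 = 26567/36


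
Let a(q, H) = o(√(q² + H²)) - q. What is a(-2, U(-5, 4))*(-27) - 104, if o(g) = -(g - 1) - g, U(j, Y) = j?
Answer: -185 + 54*√29 ≈ 105.80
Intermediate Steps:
o(g) = 1 - 2*g (o(g) = -(-1 + g) - g = (1 - g) - g = 1 - 2*g)
a(q, H) = 1 - q - 2*√(H² + q²) (a(q, H) = (1 - 2*√(q² + H²)) - q = (1 - 2*√(H² + q²)) - q = 1 - q - 2*√(H² + q²))
a(-2, U(-5, 4))*(-27) - 104 = (1 - 1*(-2) - 2*√((-5)² + (-2)²))*(-27) - 104 = (1 + 2 - 2*√(25 + 4))*(-27) - 104 = (1 + 2 - 2*√29)*(-27) - 104 = (3 - 2*√29)*(-27) - 104 = (-81 + 54*√29) - 104 = -185 + 54*√29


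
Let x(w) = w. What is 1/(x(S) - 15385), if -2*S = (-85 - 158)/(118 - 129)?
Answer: -22/338713 ≈ -6.4952e-5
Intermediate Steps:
S = -243/22 (S = -(-85 - 158)/(2*(118 - 129)) = -(-243)/(2*(-11)) = -(-243)*(-1)/(2*11) = -½*243/11 = -243/22 ≈ -11.045)
1/(x(S) - 15385) = 1/(-243/22 - 15385) = 1/(-338713/22) = -22/338713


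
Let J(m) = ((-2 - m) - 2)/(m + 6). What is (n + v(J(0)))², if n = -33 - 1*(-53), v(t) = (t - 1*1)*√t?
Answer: 10750/27 - 200*I*√6/9 ≈ 398.15 - 54.433*I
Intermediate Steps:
J(m) = (-4 - m)/(6 + m)
v(t) = √t*(-1 + t) (v(t) = (t - 1)*√t = (-1 + t)*√t = √t*(-1 + t))
n = 20 (n = -33 + 53 = 20)
(n + v(J(0)))² = (20 + √((-4 - 1*0)/(6 + 0))*(-1 + (-4 - 1*0)/(6 + 0)))² = (20 + √((-4 + 0)/6)*(-1 + (-4 + 0)/6))² = (20 + √((⅙)*(-4))*(-1 + (⅙)*(-4)))² = (20 + √(-⅔)*(-1 - ⅔))² = (20 + (I*√6/3)*(-5/3))² = (20 - 5*I*√6/9)²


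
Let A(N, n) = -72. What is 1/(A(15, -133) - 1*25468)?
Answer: -1/25540 ≈ -3.9154e-5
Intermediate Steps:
1/(A(15, -133) - 1*25468) = 1/(-72 - 1*25468) = 1/(-72 - 25468) = 1/(-25540) = -1/25540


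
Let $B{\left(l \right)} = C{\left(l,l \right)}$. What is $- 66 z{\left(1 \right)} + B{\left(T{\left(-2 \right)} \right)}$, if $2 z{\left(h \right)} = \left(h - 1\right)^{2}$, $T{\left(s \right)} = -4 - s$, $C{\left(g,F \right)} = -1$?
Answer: $-1$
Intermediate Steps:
$B{\left(l \right)} = -1$
$z{\left(h \right)} = \frac{\left(-1 + h\right)^{2}}{2}$ ($z{\left(h \right)} = \frac{\left(h - 1\right)^{2}}{2} = \frac{\left(-1 + h\right)^{2}}{2}$)
$- 66 z{\left(1 \right)} + B{\left(T{\left(-2 \right)} \right)} = - 66 \frac{\left(-1 + 1\right)^{2}}{2} - 1 = - 66 \frac{0^{2}}{2} - 1 = - 66 \cdot \frac{1}{2} \cdot 0 - 1 = \left(-66\right) 0 - 1 = 0 - 1 = -1$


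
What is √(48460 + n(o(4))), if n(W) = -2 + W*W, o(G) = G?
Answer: 3*√5386 ≈ 220.17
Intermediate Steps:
n(W) = -2 + W²
√(48460 + n(o(4))) = √(48460 + (-2 + 4²)) = √(48460 + (-2 + 16)) = √(48460 + 14) = √48474 = 3*√5386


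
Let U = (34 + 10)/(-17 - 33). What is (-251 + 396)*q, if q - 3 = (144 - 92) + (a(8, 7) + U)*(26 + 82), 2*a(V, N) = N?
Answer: 245021/5 ≈ 49004.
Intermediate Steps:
a(V, N) = N/2
U = -22/25 (U = 44/(-50) = 44*(-1/50) = -22/25 ≈ -0.88000)
q = 8449/25 (q = 3 + ((144 - 92) + ((1/2)*7 - 22/25)*(26 + 82)) = 3 + (52 + (7/2 - 22/25)*108) = 3 + (52 + (131/50)*108) = 3 + (52 + 7074/25) = 3 + 8374/25 = 8449/25 ≈ 337.96)
(-251 + 396)*q = (-251 + 396)*(8449/25) = 145*(8449/25) = 245021/5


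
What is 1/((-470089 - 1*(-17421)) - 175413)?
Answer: -1/628081 ≈ -1.5922e-6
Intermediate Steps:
1/((-470089 - 1*(-17421)) - 175413) = 1/((-470089 + 17421) - 175413) = 1/(-452668 - 175413) = 1/(-628081) = -1/628081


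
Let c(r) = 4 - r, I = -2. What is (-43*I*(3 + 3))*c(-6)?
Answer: 5160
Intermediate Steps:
(-43*I*(3 + 3))*c(-6) = (-(-86)*(3 + 3))*(4 - 1*(-6)) = (-(-86)*6)*(4 + 6) = -43*(-12)*10 = 516*10 = 5160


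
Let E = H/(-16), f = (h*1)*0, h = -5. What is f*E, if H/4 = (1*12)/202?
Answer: 0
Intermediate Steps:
H = 24/101 (H = 4*((1*12)/202) = 4*(12*(1/202)) = 4*(6/101) = 24/101 ≈ 0.23762)
f = 0 (f = -5*1*0 = -5*0 = 0)
E = -3/202 (E = (24/101)/(-16) = (24/101)*(-1/16) = -3/202 ≈ -0.014851)
f*E = 0*(-3/202) = 0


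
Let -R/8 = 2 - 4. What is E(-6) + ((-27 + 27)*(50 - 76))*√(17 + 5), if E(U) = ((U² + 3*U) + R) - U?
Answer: 40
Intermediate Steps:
R = 16 (R = -8*(2 - 4) = -8*(-2) = 16)
E(U) = 16 + U² + 2*U (E(U) = ((U² + 3*U) + 16) - U = (16 + U² + 3*U) - U = 16 + U² + 2*U)
E(-6) + ((-27 + 27)*(50 - 76))*√(17 + 5) = (16 + (-6)² + 2*(-6)) + ((-27 + 27)*(50 - 76))*√(17 + 5) = (16 + 36 - 12) + (0*(-26))*√22 = 40 + 0*√22 = 40 + 0 = 40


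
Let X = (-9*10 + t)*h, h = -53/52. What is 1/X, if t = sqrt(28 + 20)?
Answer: 390/35563 + 52*sqrt(3)/106689 ≈ 0.011811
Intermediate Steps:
t = 4*sqrt(3) (t = sqrt(48) = 4*sqrt(3) ≈ 6.9282)
h = -53/52 (h = -53*1/52 = -53/52 ≈ -1.0192)
X = 2385/26 - 53*sqrt(3)/13 (X = (-9*10 + 4*sqrt(3))*(-53/52) = (-90 + 4*sqrt(3))*(-53/52) = 2385/26 - 53*sqrt(3)/13 ≈ 84.669)
1/X = 1/(2385/26 - 53*sqrt(3)/13)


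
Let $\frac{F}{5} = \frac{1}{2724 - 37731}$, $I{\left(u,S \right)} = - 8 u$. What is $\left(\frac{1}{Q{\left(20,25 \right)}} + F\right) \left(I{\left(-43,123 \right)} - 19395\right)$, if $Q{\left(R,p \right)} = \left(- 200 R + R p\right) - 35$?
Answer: $\frac{143377826}{17678535} \approx 8.1103$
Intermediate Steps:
$Q{\left(R,p \right)} = -35 - 200 R + R p$
$F = - \frac{5}{35007}$ ($F = \frac{5}{2724 - 37731} = \frac{5}{-35007} = 5 \left(- \frac{1}{35007}\right) = - \frac{5}{35007} \approx -0.00014283$)
$\left(\frac{1}{Q{\left(20,25 \right)}} + F\right) \left(I{\left(-43,123 \right)} - 19395\right) = \left(\frac{1}{-35 - 4000 + 20 \cdot 25} - \frac{5}{35007}\right) \left(\left(-8\right) \left(-43\right) - 19395\right) = \left(\frac{1}{-35 - 4000 + 500} - \frac{5}{35007}\right) \left(344 - 19395\right) = \left(\frac{1}{-3535} - \frac{5}{35007}\right) \left(-19051\right) = \left(- \frac{1}{3535} - \frac{5}{35007}\right) \left(-19051\right) = \left(- \frac{7526}{17678535}\right) \left(-19051\right) = \frac{143377826}{17678535}$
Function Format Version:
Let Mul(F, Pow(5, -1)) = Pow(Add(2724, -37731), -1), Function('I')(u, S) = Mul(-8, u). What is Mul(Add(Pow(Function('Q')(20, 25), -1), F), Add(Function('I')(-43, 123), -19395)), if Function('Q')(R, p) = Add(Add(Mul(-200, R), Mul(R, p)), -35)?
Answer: Rational(143377826, 17678535) ≈ 8.1103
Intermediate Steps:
Function('Q')(R, p) = Add(-35, Mul(-200, R), Mul(R, p))
F = Rational(-5, 35007) (F = Mul(5, Pow(Add(2724, -37731), -1)) = Mul(5, Pow(-35007, -1)) = Mul(5, Rational(-1, 35007)) = Rational(-5, 35007) ≈ -0.00014283)
Mul(Add(Pow(Function('Q')(20, 25), -1), F), Add(Function('I')(-43, 123), -19395)) = Mul(Add(Pow(Add(-35, Mul(-200, 20), Mul(20, 25)), -1), Rational(-5, 35007)), Add(Mul(-8, -43), -19395)) = Mul(Add(Pow(Add(-35, -4000, 500), -1), Rational(-5, 35007)), Add(344, -19395)) = Mul(Add(Pow(-3535, -1), Rational(-5, 35007)), -19051) = Mul(Add(Rational(-1, 3535), Rational(-5, 35007)), -19051) = Mul(Rational(-7526, 17678535), -19051) = Rational(143377826, 17678535)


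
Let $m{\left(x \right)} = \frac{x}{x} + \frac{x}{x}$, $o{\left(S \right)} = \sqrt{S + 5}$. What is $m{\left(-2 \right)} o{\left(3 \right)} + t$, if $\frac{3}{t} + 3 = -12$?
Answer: $- \frac{1}{5} + 4 \sqrt{2} \approx 5.4569$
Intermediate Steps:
$t = - \frac{1}{5}$ ($t = \frac{3}{-3 - 12} = \frac{3}{-15} = 3 \left(- \frac{1}{15}\right) = - \frac{1}{5} \approx -0.2$)
$o{\left(S \right)} = \sqrt{5 + S}$
$m{\left(x \right)} = 2$ ($m{\left(x \right)} = 1 + 1 = 2$)
$m{\left(-2 \right)} o{\left(3 \right)} + t = 2 \sqrt{5 + 3} - \frac{1}{5} = 2 \sqrt{8} - \frac{1}{5} = 2 \cdot 2 \sqrt{2} - \frac{1}{5} = 4 \sqrt{2} - \frac{1}{5} = - \frac{1}{5} + 4 \sqrt{2}$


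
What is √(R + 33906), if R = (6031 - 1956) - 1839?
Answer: √36142 ≈ 190.11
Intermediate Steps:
R = 2236 (R = 4075 - 1839 = 2236)
√(R + 33906) = √(2236 + 33906) = √36142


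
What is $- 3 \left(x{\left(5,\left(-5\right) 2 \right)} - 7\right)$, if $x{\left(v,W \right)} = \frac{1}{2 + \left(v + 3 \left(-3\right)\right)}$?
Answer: $\frac{45}{2} \approx 22.5$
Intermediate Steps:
$x{\left(v,W \right)} = \frac{1}{-7 + v}$ ($x{\left(v,W \right)} = \frac{1}{2 + \left(v - 9\right)} = \frac{1}{2 + \left(-9 + v\right)} = \frac{1}{-7 + v}$)
$- 3 \left(x{\left(5,\left(-5\right) 2 \right)} - 7\right) = - 3 \left(\frac{1}{-7 + 5} - 7\right) = - 3 \left(\frac{1}{-2} - 7\right) = - 3 \left(- \frac{1}{2} - 7\right) = \left(-3\right) \left(- \frac{15}{2}\right) = \frac{45}{2}$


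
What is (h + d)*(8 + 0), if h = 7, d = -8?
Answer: -8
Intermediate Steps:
(h + d)*(8 + 0) = (7 - 8)*(8 + 0) = -1*8 = -8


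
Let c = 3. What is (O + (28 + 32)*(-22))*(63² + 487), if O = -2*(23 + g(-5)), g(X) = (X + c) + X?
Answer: -6024512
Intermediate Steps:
g(X) = 3 + 2*X (g(X) = (X + 3) + X = (3 + X) + X = 3 + 2*X)
O = -32 (O = -2*(23 + (3 + 2*(-5))) = -2*(23 + (3 - 10)) = -2*(23 - 7) = -2*16 = -32)
(O + (28 + 32)*(-22))*(63² + 487) = (-32 + (28 + 32)*(-22))*(63² + 487) = (-32 + 60*(-22))*(3969 + 487) = (-32 - 1320)*4456 = -1352*4456 = -6024512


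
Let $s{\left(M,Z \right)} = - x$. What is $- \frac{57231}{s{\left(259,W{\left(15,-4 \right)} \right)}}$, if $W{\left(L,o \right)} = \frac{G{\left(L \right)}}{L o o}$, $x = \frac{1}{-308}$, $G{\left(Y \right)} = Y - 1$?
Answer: $-17627148$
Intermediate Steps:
$G{\left(Y \right)} = -1 + Y$ ($G{\left(Y \right)} = Y - 1 = -1 + Y$)
$x = - \frac{1}{308} \approx -0.0032468$
$W{\left(L,o \right)} = \frac{-1 + L}{L o^{2}}$ ($W{\left(L,o \right)} = \frac{-1 + L}{L o o} = \frac{-1 + L}{L o^{2}}$)
$s{\left(M,Z \right)} = \frac{1}{308}$ ($s{\left(M,Z \right)} = \left(-1\right) \left(- \frac{1}{308}\right) = \frac{1}{308}$)
$- \frac{57231}{s{\left(259,W{\left(15,-4 \right)} \right)}} = - 57231 \frac{1}{\frac{1}{308}} = \left(-57231\right) 308 = -17627148$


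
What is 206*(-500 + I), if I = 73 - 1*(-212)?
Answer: -44290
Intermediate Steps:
I = 285 (I = 73 + 212 = 285)
206*(-500 + I) = 206*(-500 + 285) = 206*(-215) = -44290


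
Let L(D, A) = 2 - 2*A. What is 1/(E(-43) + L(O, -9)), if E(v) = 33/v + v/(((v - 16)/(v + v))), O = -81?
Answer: -2537/110221 ≈ -0.023017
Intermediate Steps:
E(v) = 33/v + 2*v²/(-16 + v) (E(v) = 33/v + v/(((-16 + v)/((2*v)))) = 33/v + v/(((-16 + v)*(1/(2*v)))) = 33/v + v/(((-16 + v)/(2*v))) = 33/v + v*(2*v/(-16 + v)) = 33/v + 2*v²/(-16 + v))
1/(E(-43) + L(O, -9)) = 1/((-528 + 2*(-43)³ + 33*(-43))/((-43)*(-16 - 43)) + (2 - 2*(-9))) = 1/(-1/43*(-528 + 2*(-79507) - 1419)/(-59) + (2 + 18)) = 1/(-1/43*(-1/59)*(-528 - 159014 - 1419) + 20) = 1/(-1/43*(-1/59)*(-160961) + 20) = 1/(-160961/2537 + 20) = 1/(-110221/2537) = -2537/110221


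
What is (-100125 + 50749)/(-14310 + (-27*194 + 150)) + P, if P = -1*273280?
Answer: -2650518032/9699 ≈ -2.7328e+5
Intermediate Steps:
P = -273280
(-100125 + 50749)/(-14310 + (-27*194 + 150)) + P = (-100125 + 50749)/(-14310 + (-27*194 + 150)) - 273280 = -49376/(-14310 + (-5238 + 150)) - 273280 = -49376/(-14310 - 5088) - 273280 = -49376/(-19398) - 273280 = -49376*(-1/19398) - 273280 = 24688/9699 - 273280 = -2650518032/9699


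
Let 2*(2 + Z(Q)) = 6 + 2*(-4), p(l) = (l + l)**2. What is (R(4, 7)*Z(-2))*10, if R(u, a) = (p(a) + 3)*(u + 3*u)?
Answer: -95520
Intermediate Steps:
p(l) = 4*l**2 (p(l) = (2*l)**2 = 4*l**2)
R(u, a) = 4*u*(3 + 4*a**2) (R(u, a) = (4*a**2 + 3)*(u + 3*u) = (3 + 4*a**2)*(4*u) = 4*u*(3 + 4*a**2))
Z(Q) = -3 (Z(Q) = -2 + (6 + 2*(-4))/2 = -2 + (6 - 8)/2 = -2 + (1/2)*(-2) = -2 - 1 = -3)
(R(4, 7)*Z(-2))*10 = ((4*4*(3 + 4*7**2))*(-3))*10 = ((4*4*(3 + 4*49))*(-3))*10 = ((4*4*(3 + 196))*(-3))*10 = ((4*4*199)*(-3))*10 = (3184*(-3))*10 = -9552*10 = -95520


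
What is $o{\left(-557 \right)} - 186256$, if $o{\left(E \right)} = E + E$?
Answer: $-187370$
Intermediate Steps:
$o{\left(E \right)} = 2 E$
$o{\left(-557 \right)} - 186256 = 2 \left(-557\right) - 186256 = -1114 - 186256 = -187370$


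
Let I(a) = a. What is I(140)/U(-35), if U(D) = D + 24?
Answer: -140/11 ≈ -12.727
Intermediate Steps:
U(D) = 24 + D
I(140)/U(-35) = 140/(24 - 35) = 140/(-11) = 140*(-1/11) = -140/11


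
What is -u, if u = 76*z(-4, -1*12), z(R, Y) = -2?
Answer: 152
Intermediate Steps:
u = -152 (u = 76*(-2) = -152)
-u = -1*(-152) = 152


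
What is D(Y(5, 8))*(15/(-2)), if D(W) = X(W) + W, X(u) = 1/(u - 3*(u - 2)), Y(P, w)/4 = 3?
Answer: -1075/12 ≈ -89.583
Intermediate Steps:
Y(P, w) = 12 (Y(P, w) = 4*3 = 12)
X(u) = 1/(6 - 2*u) (X(u) = 1/(u - 3*(-2 + u)) = 1/(u + (6 - 3*u)) = 1/(6 - 2*u))
D(W) = W - 1/(-6 + 2*W) (D(W) = -1/(-6 + 2*W) + W = W - 1/(-6 + 2*W))
D(Y(5, 8))*(15/(-2)) = ((-½ + 12*(-3 + 12))/(-3 + 12))*(15/(-2)) = ((-½ + 12*9)/9)*(15*(-½)) = ((-½ + 108)/9)*(-15/2) = ((⅑)*(215/2))*(-15/2) = (215/18)*(-15/2) = -1075/12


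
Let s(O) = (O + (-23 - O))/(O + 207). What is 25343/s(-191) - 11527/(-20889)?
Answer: -8469973711/480447 ≈ -17629.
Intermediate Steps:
s(O) = -23/(207 + O)
25343/s(-191) - 11527/(-20889) = 25343/((-23/(207 - 191))) - 11527/(-20889) = 25343/((-23/16)) - 11527*(-1/20889) = 25343/((-23*1/16)) + 11527/20889 = 25343/(-23/16) + 11527/20889 = 25343*(-16/23) + 11527/20889 = -405488/23 + 11527/20889 = -8469973711/480447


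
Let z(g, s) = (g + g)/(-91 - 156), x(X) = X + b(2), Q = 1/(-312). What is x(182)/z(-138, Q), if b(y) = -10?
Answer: 10621/69 ≈ 153.93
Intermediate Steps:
Q = -1/312 ≈ -0.0032051
x(X) = -10 + X (x(X) = X - 10 = -10 + X)
z(g, s) = -2*g/247 (z(g, s) = (2*g)/(-247) = (2*g)*(-1/247) = -2*g/247)
x(182)/z(-138, Q) = (-10 + 182)/((-2/247*(-138))) = 172/(276/247) = 172*(247/276) = 10621/69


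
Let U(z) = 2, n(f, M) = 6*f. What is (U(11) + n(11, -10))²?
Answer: 4624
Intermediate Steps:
(U(11) + n(11, -10))² = (2 + 6*11)² = (2 + 66)² = 68² = 4624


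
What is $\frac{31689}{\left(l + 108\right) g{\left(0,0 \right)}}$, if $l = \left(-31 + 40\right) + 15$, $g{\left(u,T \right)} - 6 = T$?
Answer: $\frac{3521}{88} \approx 40.011$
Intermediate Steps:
$g{\left(u,T \right)} = 6 + T$
$l = 24$ ($l = 9 + 15 = 24$)
$\frac{31689}{\left(l + 108\right) g{\left(0,0 \right)}} = \frac{31689}{\left(24 + 108\right) \left(6 + 0\right)} = \frac{31689}{132 \cdot 6} = \frac{31689}{792} = 31689 \cdot \frac{1}{792} = \frac{3521}{88}$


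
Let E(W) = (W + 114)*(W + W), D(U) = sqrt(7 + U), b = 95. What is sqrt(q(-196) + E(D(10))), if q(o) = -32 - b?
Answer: sqrt(-93 + 228*sqrt(17)) ≈ 29.104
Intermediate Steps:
q(o) = -127 (q(o) = -32 - 1*95 = -32 - 95 = -127)
E(W) = 2*W*(114 + W) (E(W) = (114 + W)*(2*W) = 2*W*(114 + W))
sqrt(q(-196) + E(D(10))) = sqrt(-127 + 2*sqrt(7 + 10)*(114 + sqrt(7 + 10))) = sqrt(-127 + 2*sqrt(17)*(114 + sqrt(17)))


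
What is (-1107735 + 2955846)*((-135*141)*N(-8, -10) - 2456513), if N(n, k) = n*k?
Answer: -7354212127743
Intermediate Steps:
N(n, k) = k*n
(-1107735 + 2955846)*((-135*141)*N(-8, -10) - 2456513) = (-1107735 + 2955846)*((-135*141)*(-10*(-8)) - 2456513) = 1848111*(-19035*80 - 2456513) = 1848111*(-1522800 - 2456513) = 1848111*(-3979313) = -7354212127743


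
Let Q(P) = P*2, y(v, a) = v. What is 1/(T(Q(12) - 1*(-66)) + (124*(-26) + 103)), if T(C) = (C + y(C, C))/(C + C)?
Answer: -1/3120 ≈ -0.00032051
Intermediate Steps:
Q(P) = 2*P
T(C) = 1 (T(C) = (C + C)/(C + C) = (2*C)/((2*C)) = (2*C)*(1/(2*C)) = 1)
1/(T(Q(12) - 1*(-66)) + (124*(-26) + 103)) = 1/(1 + (124*(-26) + 103)) = 1/(1 + (-3224 + 103)) = 1/(1 - 3121) = 1/(-3120) = -1/3120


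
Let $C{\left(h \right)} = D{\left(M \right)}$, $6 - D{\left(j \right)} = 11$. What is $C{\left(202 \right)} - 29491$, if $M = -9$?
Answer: $-29496$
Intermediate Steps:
$D{\left(j \right)} = -5$ ($D{\left(j \right)} = 6 - 11 = -5$)
$C{\left(h \right)} = -5$
$C{\left(202 \right)} - 29491 = -5 - 29491 = -29496$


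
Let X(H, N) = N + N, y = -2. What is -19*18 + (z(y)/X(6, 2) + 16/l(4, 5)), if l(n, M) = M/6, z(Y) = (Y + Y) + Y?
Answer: -3243/10 ≈ -324.30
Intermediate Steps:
z(Y) = 3*Y (z(Y) = 2*Y + Y = 3*Y)
X(H, N) = 2*N
l(n, M) = M/6 (l(n, M) = M*(1/6) = M/6)
-19*18 + (z(y)/X(6, 2) + 16/l(4, 5)) = -19*18 + ((3*(-2))/((2*2)) + 16/(((1/6)*5))) = -342 + (-6/4 + 16/(5/6)) = -342 + (-6*1/4 + 16*(6/5)) = -342 + (-3/2 + 96/5) = -342 + 177/10 = -3243/10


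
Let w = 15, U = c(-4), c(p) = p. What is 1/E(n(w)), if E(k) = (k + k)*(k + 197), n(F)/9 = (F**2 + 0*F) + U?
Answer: 1/8695908 ≈ 1.1500e-7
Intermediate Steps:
U = -4
n(F) = -36 + 9*F**2 (n(F) = 9*((F**2 + 0*F) - 4) = 9*((F**2 + 0) - 4) = 9*(F**2 - 4) = 9*(-4 + F**2) = -36 + 9*F**2)
E(k) = 2*k*(197 + k) (E(k) = (2*k)*(197 + k) = 2*k*(197 + k))
1/E(n(w)) = 1/(2*(-36 + 9*15**2)*(197 + (-36 + 9*15**2))) = 1/(2*(-36 + 9*225)*(197 + (-36 + 9*225))) = 1/(2*(-36 + 2025)*(197 + (-36 + 2025))) = 1/(2*1989*(197 + 1989)) = 1/(2*1989*2186) = 1/8695908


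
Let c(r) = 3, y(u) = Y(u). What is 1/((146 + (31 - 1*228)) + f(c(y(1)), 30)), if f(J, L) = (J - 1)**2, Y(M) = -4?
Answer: -1/47 ≈ -0.021277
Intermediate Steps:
y(u) = -4
f(J, L) = (-1 + J)**2
1/((146 + (31 - 1*228)) + f(c(y(1)), 30)) = 1/((146 + (31 - 1*228)) + (-1 + 3)**2) = 1/((146 + (31 - 228)) + 2**2) = 1/((146 - 197) + 4) = 1/(-51 + 4) = 1/(-47) = -1/47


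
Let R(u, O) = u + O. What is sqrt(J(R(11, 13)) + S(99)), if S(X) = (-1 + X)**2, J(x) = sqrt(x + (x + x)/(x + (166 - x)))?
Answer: 2*sqrt(16540489 + 249*sqrt(1162))/83 ≈ 98.025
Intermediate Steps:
R(u, O) = O + u
J(x) = 2*sqrt(1743)*sqrt(x)/83 (J(x) = sqrt(x + (2*x)/166) = sqrt(x + (2*x)*(1/166)) = sqrt(x + x/83) = sqrt(84*x/83) = 2*sqrt(1743)*sqrt(x)/83)
sqrt(J(R(11, 13)) + S(99)) = sqrt(2*sqrt(1743)*sqrt(13 + 11)/83 + (-1 + 99)**2) = sqrt(2*sqrt(1743)*sqrt(24)/83 + 98**2) = sqrt(2*sqrt(1743)*(2*sqrt(6))/83 + 9604) = sqrt(12*sqrt(1162)/83 + 9604) = sqrt(9604 + 12*sqrt(1162)/83)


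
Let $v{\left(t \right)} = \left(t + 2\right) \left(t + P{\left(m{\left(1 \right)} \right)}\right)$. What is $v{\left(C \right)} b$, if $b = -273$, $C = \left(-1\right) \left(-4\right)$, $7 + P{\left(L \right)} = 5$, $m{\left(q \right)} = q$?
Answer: $-3276$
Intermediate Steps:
$P{\left(L \right)} = -2$ ($P{\left(L \right)} = -7 + 5 = -2$)
$C = 4$
$v{\left(t \right)} = \left(-2 + t\right) \left(2 + t\right)$ ($v{\left(t \right)} = \left(t + 2\right) \left(t - 2\right) = \left(2 + t\right) \left(-2 + t\right) = \left(-2 + t\right) \left(2 + t\right)$)
$v{\left(C \right)} b = \left(-4 + 4^{2}\right) \left(-273\right) = \left(-4 + 16\right) \left(-273\right) = 12 \left(-273\right) = -3276$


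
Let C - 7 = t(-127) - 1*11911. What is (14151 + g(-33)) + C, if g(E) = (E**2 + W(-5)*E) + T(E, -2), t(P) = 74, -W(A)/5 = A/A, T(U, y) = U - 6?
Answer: 3536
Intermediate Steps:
T(U, y) = -6 + U
W(A) = -5 (W(A) = -5*A/A = -5*1 = -5)
g(E) = -6 + E**2 - 4*E (g(E) = (E**2 - 5*E) + (-6 + E) = -6 + E**2 - 4*E)
C = -11830 (C = 7 + (74 - 1*11911) = 7 + (74 - 11911) = 7 - 11837 = -11830)
(14151 + g(-33)) + C = (14151 + (-6 + (-33)**2 - 4*(-33))) - 11830 = (14151 + (-6 + 1089 + 132)) - 11830 = (14151 + 1215) - 11830 = 15366 - 11830 = 3536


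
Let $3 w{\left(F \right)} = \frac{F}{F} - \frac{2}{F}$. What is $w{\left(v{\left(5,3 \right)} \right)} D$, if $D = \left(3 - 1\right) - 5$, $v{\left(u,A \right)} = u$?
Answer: $- \frac{3}{5} \approx -0.6$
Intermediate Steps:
$D = -3$ ($D = 2 - 5 = -3$)
$w{\left(F \right)} = \frac{1}{3} - \frac{2}{3 F}$ ($w{\left(F \right)} = \frac{\frac{F}{F} - \frac{2}{F}}{3} = \frac{1 - \frac{2}{F}}{3} = \frac{1}{3} - \frac{2}{3 F}$)
$w{\left(v{\left(5,3 \right)} \right)} D = \frac{-2 + 5}{3 \cdot 5} \left(-3\right) = \frac{1}{3} \cdot \frac{1}{5} \cdot 3 \left(-3\right) = \frac{1}{5} \left(-3\right) = - \frac{3}{5}$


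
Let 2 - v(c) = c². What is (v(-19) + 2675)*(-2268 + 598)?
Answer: -3867720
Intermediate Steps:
v(c) = 2 - c²
(v(-19) + 2675)*(-2268 + 598) = ((2 - 1*(-19)²) + 2675)*(-2268 + 598) = ((2 - 1*361) + 2675)*(-1670) = ((2 - 361) + 2675)*(-1670) = (-359 + 2675)*(-1670) = 2316*(-1670) = -3867720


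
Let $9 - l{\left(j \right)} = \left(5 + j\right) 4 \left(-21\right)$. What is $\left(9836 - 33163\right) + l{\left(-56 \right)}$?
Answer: $-27602$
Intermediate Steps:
$l{\left(j \right)} = 429 + 84 j$ ($l{\left(j \right)} = 9 - \left(5 + j\right) 4 \left(-21\right) = 9 - \left(20 + 4 j\right) \left(-21\right) = 9 - \left(-420 - 84 j\right) = 9 + \left(420 + 84 j\right) = 429 + 84 j$)
$\left(9836 - 33163\right) + l{\left(-56 \right)} = \left(9836 - 33163\right) + \left(429 + 84 \left(-56\right)\right) = -23327 + \left(429 - 4704\right) = -23327 - 4275 = -27602$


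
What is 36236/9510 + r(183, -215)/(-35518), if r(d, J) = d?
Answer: 642644959/168888090 ≈ 3.8052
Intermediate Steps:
36236/9510 + r(183, -215)/(-35518) = 36236/9510 + 183/(-35518) = 36236*(1/9510) + 183*(-1/35518) = 18118/4755 - 183/35518 = 642644959/168888090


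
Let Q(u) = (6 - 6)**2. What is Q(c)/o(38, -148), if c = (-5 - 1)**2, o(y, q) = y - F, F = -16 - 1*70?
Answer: 0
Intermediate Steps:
F = -86 (F = -16 - 70 = -86)
o(y, q) = 86 + y (o(y, q) = y - 1*(-86) = y + 86 = 86 + y)
c = 36 (c = (-6)**2 = 36)
Q(u) = 0 (Q(u) = 0**2 = 0)
Q(c)/o(38, -148) = 0/(86 + 38) = 0/124 = 0*(1/124) = 0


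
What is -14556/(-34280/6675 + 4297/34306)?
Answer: 666643111560/229465441 ≈ 2905.2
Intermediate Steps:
-14556/(-34280/6675 + 4297/34306) = -14556/(-34280*1/6675 + 4297*(1/34306)) = -14556/(-6856/1335 + 4297/34306) = -14556/(-229465441/45798510) = -14556*(-45798510/229465441) = 666643111560/229465441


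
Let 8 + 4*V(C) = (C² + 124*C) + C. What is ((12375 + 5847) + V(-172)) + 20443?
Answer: 40684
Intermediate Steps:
V(C) = -2 + C²/4 + 125*C/4 (V(C) = -2 + ((C² + 124*C) + C)/4 = -2 + (C² + 125*C)/4 = -2 + (C²/4 + 125*C/4) = -2 + C²/4 + 125*C/4)
((12375 + 5847) + V(-172)) + 20443 = ((12375 + 5847) + (-2 + (¼)*(-172)² + (125/4)*(-172))) + 20443 = (18222 + (-2 + (¼)*29584 - 5375)) + 20443 = (18222 + (-2 + 7396 - 5375)) + 20443 = (18222 + 2019) + 20443 = 20241 + 20443 = 40684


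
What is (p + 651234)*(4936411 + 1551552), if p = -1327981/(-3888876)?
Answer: 16431217865985684295/3888876 ≈ 4.2252e+12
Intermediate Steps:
p = 1327981/3888876 (p = -1327981*(-1/3888876) = 1327981/3888876 ≈ 0.34148)
(p + 651234)*(4936411 + 1551552) = (1327981/3888876 + 651234)*(4936411 + 1551552) = (2532569600965/3888876)*6487963 = 16431217865985684295/3888876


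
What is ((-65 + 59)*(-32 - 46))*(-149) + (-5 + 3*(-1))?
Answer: -69740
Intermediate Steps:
((-65 + 59)*(-32 - 46))*(-149) + (-5 + 3*(-1)) = -6*(-78)*(-149) + (-5 - 3) = 468*(-149) - 8 = -69732 - 8 = -69740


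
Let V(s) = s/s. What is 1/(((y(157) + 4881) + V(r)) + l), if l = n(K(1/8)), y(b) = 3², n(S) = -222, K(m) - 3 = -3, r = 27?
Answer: 1/4669 ≈ 0.00021418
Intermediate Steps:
K(m) = 0 (K(m) = 3 - 3 = 0)
V(s) = 1
y(b) = 9
l = -222
1/(((y(157) + 4881) + V(r)) + l) = 1/(((9 + 4881) + 1) - 222) = 1/((4890 + 1) - 222) = 1/(4891 - 222) = 1/4669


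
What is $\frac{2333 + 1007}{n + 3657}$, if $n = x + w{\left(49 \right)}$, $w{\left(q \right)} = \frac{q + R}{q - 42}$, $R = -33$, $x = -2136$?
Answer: $\frac{23380}{10663} \approx 2.1926$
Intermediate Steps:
$w{\left(q \right)} = \frac{-33 + q}{-42 + q}$ ($w{\left(q \right)} = \frac{q - 33}{q - 42} = \frac{-33 + q}{-42 + q}$)
$n = - \frac{14936}{7}$ ($n = -2136 + \frac{-33 + 49}{-42 + 49} = -2136 + \frac{1}{7} \cdot 16 = -2136 + \frac{16}{7} = - \frac{14936}{7} \approx -2133.7$)
$\frac{2333 + 1007}{n + 3657} = \frac{2333 + 1007}{- \frac{14936}{7} + 3657} = \frac{3340}{\frac{10663}{7}} = 3340 \cdot \frac{7}{10663} = \frac{23380}{10663}$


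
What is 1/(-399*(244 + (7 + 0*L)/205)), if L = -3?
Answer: -205/19960773 ≈ -1.0270e-5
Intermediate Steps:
1/(-399*(244 + (7 + 0*L)/205)) = 1/(-399*(244 + (7 + 0*(-3))/205)) = 1/(-399*(244 + (7 + 0)*(1/205))) = 1/(-399*(244 + 7*(1/205))) = 1/(-399*(244 + 7/205)) = 1/(-399*50027/205) = 1/(-19960773/205) = -205/19960773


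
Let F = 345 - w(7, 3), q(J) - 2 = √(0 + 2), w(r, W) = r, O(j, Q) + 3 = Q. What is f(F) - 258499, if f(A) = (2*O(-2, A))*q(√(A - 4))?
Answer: -257159 + 670*√2 ≈ -2.5621e+5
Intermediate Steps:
O(j, Q) = -3 + Q
q(J) = 2 + √2 (q(J) = 2 + √(0 + 2) = 2 + √2)
F = 338 (F = 345 - 1*7 = 345 - 7 = 338)
f(A) = (-6 + 2*A)*(2 + √2) (f(A) = (2*(-3 + A))*(2 + √2) = (-6 + 2*A)*(2 + √2))
f(F) - 258499 = 2*(-3 + 338)*(2 + √2) - 258499 = 2*335*(2 + √2) - 258499 = (1340 + 670*√2) - 258499 = -257159 + 670*√2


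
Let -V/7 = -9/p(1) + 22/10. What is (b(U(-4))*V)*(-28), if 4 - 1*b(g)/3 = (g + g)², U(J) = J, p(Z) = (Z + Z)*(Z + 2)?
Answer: -24696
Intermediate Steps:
p(Z) = 2*Z*(2 + Z) (p(Z) = (2*Z)*(2 + Z) = 2*Z*(2 + Z))
b(g) = 12 - 12*g² (b(g) = 12 - 3*(g + g)² = 12 - 3*4*g² = 12 - 12*g²)
V = -49/10 (V = -7*(-9*1/(2*(2 + 1)) + 22/10) = -7*(-9/(2*1*3) + 22*(⅒)) = -7*(-9/6 + 11/5) = -7*(-9*⅙ + 11/5) = -7*(-3/2 + 11/5) = -7*7/10 = -49/10 ≈ -4.9000)
(b(U(-4))*V)*(-28) = ((12 - 12*(-4)²)*(-49/10))*(-28) = ((12 - 12*16)*(-49/10))*(-28) = ((12 - 192)*(-49/10))*(-28) = -180*(-49/10)*(-28) = 882*(-28) = -24696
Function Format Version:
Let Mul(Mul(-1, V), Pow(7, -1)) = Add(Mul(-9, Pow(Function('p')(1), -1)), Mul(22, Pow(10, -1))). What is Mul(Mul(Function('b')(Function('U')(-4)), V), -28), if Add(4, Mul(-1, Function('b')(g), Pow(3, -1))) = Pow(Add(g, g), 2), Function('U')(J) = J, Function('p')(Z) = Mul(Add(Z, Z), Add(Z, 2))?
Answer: -24696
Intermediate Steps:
Function('p')(Z) = Mul(2, Z, Add(2, Z)) (Function('p')(Z) = Mul(Mul(2, Z), Add(2, Z)) = Mul(2, Z, Add(2, Z)))
Function('b')(g) = Add(12, Mul(-12, Pow(g, 2))) (Function('b')(g) = Add(12, Mul(-3, Pow(Add(g, g), 2))) = Add(12, Mul(-3, Pow(Mul(2, g), 2))) = Add(12, Mul(-3, Mul(4, Pow(g, 2)))) = Add(12, Mul(-12, Pow(g, 2))))
V = Rational(-49, 10) (V = Mul(-7, Add(Mul(-9, Pow(Mul(2, 1, Add(2, 1)), -1)), Mul(22, Pow(10, -1)))) = Mul(-7, Add(Mul(-9, Pow(Mul(2, 1, 3), -1)), Mul(22, Rational(1, 10)))) = Mul(-7, Add(Mul(-9, Pow(6, -1)), Rational(11, 5))) = Mul(-7, Add(Mul(-9, Rational(1, 6)), Rational(11, 5))) = Mul(-7, Add(Rational(-3, 2), Rational(11, 5))) = Mul(-7, Rational(7, 10)) = Rational(-49, 10) ≈ -4.9000)
Mul(Mul(Function('b')(Function('U')(-4)), V), -28) = Mul(Mul(Add(12, Mul(-12, Pow(-4, 2))), Rational(-49, 10)), -28) = Mul(Mul(Add(12, Mul(-12, 16)), Rational(-49, 10)), -28) = Mul(Mul(Add(12, -192), Rational(-49, 10)), -28) = Mul(Mul(-180, Rational(-49, 10)), -28) = Mul(882, -28) = -24696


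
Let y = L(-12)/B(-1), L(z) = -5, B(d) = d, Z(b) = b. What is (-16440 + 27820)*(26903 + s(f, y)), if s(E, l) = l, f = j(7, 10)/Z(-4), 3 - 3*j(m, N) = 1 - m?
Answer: 306213040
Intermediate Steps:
j(m, N) = 2/3 + m/3 (j(m, N) = 1 - (1 - m)/3 = 1 + (-1/3 + m/3) = 2/3 + m/3)
f = -3/4 (f = (2/3 + (1/3)*7)/(-4) = (2/3 + 7/3)*(-1/4) = 3*(-1/4) = -3/4 ≈ -0.75000)
y = 5 (y = -5/(-1) = -5*(-1) = 5)
(-16440 + 27820)*(26903 + s(f, y)) = (-16440 + 27820)*(26903 + 5) = 11380*26908 = 306213040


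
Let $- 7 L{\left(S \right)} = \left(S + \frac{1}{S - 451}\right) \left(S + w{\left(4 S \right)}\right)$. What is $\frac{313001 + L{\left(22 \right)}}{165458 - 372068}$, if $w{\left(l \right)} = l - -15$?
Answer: $- \frac{469381189}{310224915} \approx -1.513$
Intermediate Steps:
$w{\left(l \right)} = 15 + l$ ($w{\left(l \right)} = l + 15 = 15 + l$)
$L{\left(S \right)} = - \frac{\left(15 + 5 S\right) \left(S + \frac{1}{-451 + S}\right)}{7}$ ($L{\left(S \right)} = - \frac{\left(S + \frac{1}{S - 451}\right) \left(S + \left(15 + 4 S\right)\right)}{7} = - \frac{\left(S + \frac{1}{-451 + S}\right) \left(15 + 5 S\right)}{7} = - \frac{\left(15 + 5 S\right) \left(S + \frac{1}{-451 + S}\right)}{7}$)
$\frac{313001 + L{\left(22 \right)}}{165458 - 372068} = \frac{313001 + \frac{5 \left(-3 - 22^{3} + 448 \cdot 22^{2} + 1352 \cdot 22\right)}{7 \left(-451 + 22\right)}}{165458 - 372068} = \frac{313001 + \frac{5 \left(-3 - 10648 + 448 \cdot 484 + 29744\right)}{7 \left(-429\right)}}{-206610} = \left(313001 + \frac{5}{7} \left(- \frac{1}{429}\right) \left(-3 - 10648 + 216832 + 29744\right)\right) \left(- \frac{1}{206610}\right) = \left(313001 + \frac{5}{7} \left(- \frac{1}{429}\right) 235925\right) \left(- \frac{1}{206610}\right) = \left(313001 - \frac{1179625}{3003}\right) \left(- \frac{1}{206610}\right) = \frac{938762378}{3003} \left(- \frac{1}{206610}\right) = - \frac{469381189}{310224915}$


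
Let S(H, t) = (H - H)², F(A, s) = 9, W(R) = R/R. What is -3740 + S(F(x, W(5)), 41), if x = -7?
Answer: -3740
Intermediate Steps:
W(R) = 1
S(H, t) = 0 (S(H, t) = 0² = 0)
-3740 + S(F(x, W(5)), 41) = -3740 + 0 = -3740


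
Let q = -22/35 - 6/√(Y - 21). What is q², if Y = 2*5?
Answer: -38776/13475 - 24*I*√11/35 ≈ -2.8776 - 2.2743*I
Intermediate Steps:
Y = 10
q = -22/35 + 6*I*√11/11 (q = -22/35 - 6/√(10 - 21) = -22*1/35 - 6*(-I*√11/11) = -22/35 - 6*(-I*√11/11) = -22/35 - (-6)*I*√11/11 = -22/35 + 6*I*√11/11 ≈ -0.62857 + 1.8091*I)
q² = (-22/35 + 6*I*√11/11)²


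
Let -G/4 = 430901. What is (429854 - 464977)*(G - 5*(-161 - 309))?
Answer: 60455604242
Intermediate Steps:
G = -1723604 (G = -4*430901 = -1723604)
(429854 - 464977)*(G - 5*(-161 - 309)) = (429854 - 464977)*(-1723604 - 5*(-161 - 309)) = -35123*(-1723604 - 5*(-470)) = -35123*(-1723604 + 2350) = -35123*(-1721254) = 60455604242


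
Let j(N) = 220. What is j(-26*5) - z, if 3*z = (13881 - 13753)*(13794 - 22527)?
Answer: 372828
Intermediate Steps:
z = -372608 (z = ((13881 - 13753)*(13794 - 22527))/3 = (128*(-8733))/3 = (⅓)*(-1117824) = -372608)
j(-26*5) - z = 220 - 1*(-372608) = 220 + 372608 = 372828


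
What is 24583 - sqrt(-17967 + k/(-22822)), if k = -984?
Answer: 24583 - 3*I*sqrt(259943778155)/11411 ≈ 24583.0 - 134.04*I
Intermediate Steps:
24583 - sqrt(-17967 + k/(-22822)) = 24583 - sqrt(-17967 - 984/(-22822)) = 24583 - sqrt(-17967 - 984*(-1/22822)) = 24583 - sqrt(-17967 + 492/11411) = 24583 - sqrt(-205020945/11411) = 24583 - 3*I*sqrt(259943778155)/11411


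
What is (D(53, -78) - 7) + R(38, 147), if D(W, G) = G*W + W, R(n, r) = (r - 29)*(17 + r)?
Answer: 15264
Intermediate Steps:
R(n, r) = (-29 + r)*(17 + r)
D(W, G) = W + G*W
(D(53, -78) - 7) + R(38, 147) = (53*(1 - 78) - 7) + (-493 + 147² - 12*147) = (53*(-77) - 7) + (-493 + 21609 - 1764) = (-4081 - 7) + 19352 = -4088 + 19352 = 15264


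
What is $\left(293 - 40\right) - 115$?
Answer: $138$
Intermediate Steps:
$\left(293 - 40\right) - 115 = 253 - 115 = 138$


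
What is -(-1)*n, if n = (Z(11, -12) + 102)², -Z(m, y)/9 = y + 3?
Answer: 33489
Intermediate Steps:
Z(m, y) = -27 - 9*y (Z(m, y) = -9*(y + 3) = -9*(3 + y) = -27 - 9*y)
n = 33489 (n = ((-27 - 9*(-12)) + 102)² = ((-27 + 108) + 102)² = (81 + 102)² = 183² = 33489)
-(-1)*n = -(-1)*33489 = -1*(-33489) = 33489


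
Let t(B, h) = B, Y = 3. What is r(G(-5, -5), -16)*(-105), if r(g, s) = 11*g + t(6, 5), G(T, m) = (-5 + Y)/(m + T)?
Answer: -861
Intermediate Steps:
G(T, m) = -2/(T + m) (G(T, m) = (-5 + 3)/(m + T) = -2/(T + m))
r(g, s) = 6 + 11*g (r(g, s) = 11*g + 6 = 6 + 11*g)
r(G(-5, -5), -16)*(-105) = (6 + 11*(-2/(-5 - 5)))*(-105) = (6 + 11*(-2/(-10)))*(-105) = (6 + 11*(-2*(-1/10)))*(-105) = (6 + 11*(1/5))*(-105) = (6 + 11/5)*(-105) = (41/5)*(-105) = -861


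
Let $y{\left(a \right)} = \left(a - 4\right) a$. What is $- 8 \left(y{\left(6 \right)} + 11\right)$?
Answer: $-184$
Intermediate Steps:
$y{\left(a \right)} = a \left(-4 + a\right)$ ($y{\left(a \right)} = \left(-4 + a\right) a = a \left(-4 + a\right)$)
$- 8 \left(y{\left(6 \right)} + 11\right) = - 8 \left(6 \left(-4 + 6\right) + 11\right) = - 8 \left(6 \cdot 2 + 11\right) = - 8 \left(12 + 11\right) = \left(-8\right) 23 = -184$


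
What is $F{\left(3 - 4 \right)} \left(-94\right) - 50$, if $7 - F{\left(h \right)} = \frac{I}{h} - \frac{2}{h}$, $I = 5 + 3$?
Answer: $-1272$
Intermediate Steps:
$I = 8$
$F{\left(h \right)} = 7 - \frac{6}{h}$ ($F{\left(h \right)} = 7 - \left(\frac{8}{h} - \frac{2}{h}\right) = 7 - \frac{6}{h}$)
$F{\left(3 - 4 \right)} \left(-94\right) - 50 = \left(7 - \frac{6}{3 - 4}\right) \left(-94\right) - 50 = \left(7 - \frac{6}{-1}\right) \left(-94\right) - 50 = \left(7 - -6\right) \left(-94\right) - 50 = \left(7 + 6\right) \left(-94\right) - 50 = 13 \left(-94\right) - 50 = -1222 - 50 = -1272$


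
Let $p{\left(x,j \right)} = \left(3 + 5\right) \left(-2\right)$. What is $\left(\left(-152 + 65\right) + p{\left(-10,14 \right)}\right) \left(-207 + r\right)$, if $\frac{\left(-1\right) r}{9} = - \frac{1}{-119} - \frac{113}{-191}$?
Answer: $\frac{497247435}{22729} \approx 21877.0$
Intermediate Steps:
$r = - \frac{122742}{22729}$ ($r = - 9 \left(- \frac{1}{-119} - \frac{113}{-191}\right) = - 9 \left(\left(-1\right) \left(- \frac{1}{119}\right) - - \frac{113}{191}\right) = - 9 \left(\frac{1}{119} + \frac{113}{191}\right) = \left(-9\right) \frac{13638}{22729} = - \frac{122742}{22729} \approx -5.4002$)
$p{\left(x,j \right)} = -16$ ($p{\left(x,j \right)} = 8 \left(-2\right) = -16$)
$\left(\left(-152 + 65\right) + p{\left(-10,14 \right)}\right) \left(-207 + r\right) = \left(\left(-152 + 65\right) - 16\right) \left(-207 - \frac{122742}{22729}\right) = \left(-87 - 16\right) \left(- \frac{4827645}{22729}\right) = \left(-103\right) \left(- \frac{4827645}{22729}\right) = \frac{497247435}{22729}$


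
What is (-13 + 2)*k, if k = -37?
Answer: 407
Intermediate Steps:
(-13 + 2)*k = (-13 + 2)*(-37) = -11*(-37) = 407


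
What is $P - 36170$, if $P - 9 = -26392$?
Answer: $-62553$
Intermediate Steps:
$P = -26383$ ($P = 9 - 26392 = -26383$)
$P - 36170 = -26383 - 36170 = -62553$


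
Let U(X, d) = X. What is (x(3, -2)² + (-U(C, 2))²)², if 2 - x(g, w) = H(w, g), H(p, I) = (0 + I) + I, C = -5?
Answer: 1681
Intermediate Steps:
H(p, I) = 2*I (H(p, I) = I + I = 2*I)
x(g, w) = 2 - 2*g
(x(3, -2)² + (-U(C, 2))²)² = ((2 - 2*3)² + (-1*(-5))²)² = ((2 - 6)² + 5²)² = ((-4)² + 25)² = (16 + 25)² = 41² = 1681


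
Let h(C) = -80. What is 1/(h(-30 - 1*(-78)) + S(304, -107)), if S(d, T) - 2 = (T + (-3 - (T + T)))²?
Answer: 1/10738 ≈ 9.3127e-5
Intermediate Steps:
S(d, T) = 2 + (-3 - T)² (S(d, T) = 2 + (T + (-3 - (T + T)))² = 2 + (T + (-3 - 2*T))² = 2 + (-3 - T)²)
1/(h(-30 - 1*(-78)) + S(304, -107)) = 1/(-80 + (2 + (3 - 107)²)) = 1/(-80 + (2 + (-104)²)) = 1/(-80 + (2 + 10816)) = 1/(-80 + 10818) = 1/10738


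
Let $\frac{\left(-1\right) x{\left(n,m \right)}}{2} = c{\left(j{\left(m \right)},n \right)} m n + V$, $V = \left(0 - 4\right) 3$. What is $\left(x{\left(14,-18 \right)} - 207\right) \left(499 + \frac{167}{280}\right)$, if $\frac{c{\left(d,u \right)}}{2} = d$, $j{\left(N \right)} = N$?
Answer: $- \frac{2563709049}{280} \approx -9.1561 \cdot 10^{6}$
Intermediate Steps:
$c{\left(d,u \right)} = 2 d$
$V = -12$ ($V = \left(-4\right) 3 = -12$)
$x{\left(n,m \right)} = 24 - 4 n m^{2}$ ($x{\left(n,m \right)} = - 2 \left(2 m m n - 12\right) = - 2 \left(2 m^{2} n - 12\right) = - 2 \left(2 n m^{2} - 12\right) = - 2 \left(-12 + 2 n m^{2}\right) = 24 - 4 n m^{2}$)
$\left(x{\left(14,-18 \right)} - 207\right) \left(499 + \frac{167}{280}\right) = \left(\left(24 - 56 \left(-18\right)^{2}\right) - 207\right) \left(499 + \frac{167}{280}\right) = \left(\left(24 - 56 \cdot 324\right) - 207\right) \left(499 + 167 \cdot \frac{1}{280}\right) = \left(\left(24 - 18144\right) - 207\right) \left(499 + \frac{167}{280}\right) = \left(-18120 - 207\right) \frac{139887}{280} = \left(-18327\right) \frac{139887}{280} = - \frac{2563709049}{280}$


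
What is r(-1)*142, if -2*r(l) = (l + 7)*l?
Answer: 426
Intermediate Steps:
r(l) = -l*(7 + l)/2 (r(l) = -(l + 7)*l/2 = -(7 + l)*l/2 = -l*(7 + l)/2)
r(-1)*142 = -½*(-1)*(7 - 1)*142 = -½*(-1)*6*142 = 3*142 = 426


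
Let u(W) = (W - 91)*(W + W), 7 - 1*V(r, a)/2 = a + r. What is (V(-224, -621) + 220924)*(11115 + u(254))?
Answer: 20908999132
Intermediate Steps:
V(r, a) = 14 - 2*a - 2*r (V(r, a) = 14 - 2*(a + r) = 14 + (-2*a - 2*r) = 14 - 2*a - 2*r)
u(W) = 2*W*(-91 + W) (u(W) = (-91 + W)*(2*W) = 2*W*(-91 + W))
(V(-224, -621) + 220924)*(11115 + u(254)) = ((14 - 2*(-621) - 2*(-224)) + 220924)*(11115 + 2*254*(-91 + 254)) = ((14 + 1242 + 448) + 220924)*(11115 + 2*254*163) = (1704 + 220924)*(11115 + 82804) = 222628*93919 = 20908999132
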